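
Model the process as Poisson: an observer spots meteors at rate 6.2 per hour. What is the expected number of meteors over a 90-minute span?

9.3

E[N] = λt = 6.2 × 1.5 = 9.3 (a 90-minute span = 1.5 hours).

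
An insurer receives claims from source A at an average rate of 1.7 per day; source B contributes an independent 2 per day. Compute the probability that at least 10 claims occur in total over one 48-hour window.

0.2123

Independent Poisson processes superpose: combined rate λ = 1.7 + 2 = 3.7 per day.
Over the interval, μ = 3.7 × 2 = 7.4 (a 48-hour window = 2 days).
P(N ≥ 10) = 1 − P(N ≤ 9) ≈ 0.2123.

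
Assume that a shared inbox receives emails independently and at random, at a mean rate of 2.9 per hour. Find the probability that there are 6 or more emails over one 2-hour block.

Over the interval, μ = 2.9 × 2 = 5.8 (a 2-hour block = 2 hours).
P(N ≥ 6) = 1 − P(N ≤ 5) = 1 − Σ_{j=0}^{5} e^(−μ) μ^j/j! ≈ 0.5217.

0.5217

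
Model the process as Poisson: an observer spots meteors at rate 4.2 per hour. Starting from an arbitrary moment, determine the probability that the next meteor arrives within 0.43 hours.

0.8357

Inter-arrival times are exponential with rate λ = 4.2 per hour.
P(T ≤ 0.43) = 1 − e^(−λt) = 1 − e^(−4.2 × 0.43) = 1 − e^(−1.806) ≈ 0.8357.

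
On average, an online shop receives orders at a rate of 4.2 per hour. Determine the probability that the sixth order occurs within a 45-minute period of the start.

Over the interval, μ = 4.2 × 0.75 = 3.15 (a 45-minute period = 0.75 hours).
The sixth arrival falls in the interval iff at least 6 events occur there: P(S_6 ≤ t) = P(N ≥ 6) = 1 − P(N ≤ 5) ≈ 0.0998.

0.0998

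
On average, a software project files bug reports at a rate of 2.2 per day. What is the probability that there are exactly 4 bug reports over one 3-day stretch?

0.1076

Over the interval, μ = 2.2 × 3 = 6.6 (a 3-day stretch = 3 days).
P(N = 4) = e^(−μ) μ^4/4! = e^(−6.6) · 6.6^4/24 ≈ 0.1076.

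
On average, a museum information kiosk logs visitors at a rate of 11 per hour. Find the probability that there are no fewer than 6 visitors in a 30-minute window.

Over the interval, μ = 11 × 0.5 = 5.5 (a 30-minute window = 0.5 hours).
P(N ≥ 6) = 1 − P(N ≤ 5) = 1 − Σ_{j=0}^{5} e^(−μ) μ^j/j! ≈ 0.4711.

0.4711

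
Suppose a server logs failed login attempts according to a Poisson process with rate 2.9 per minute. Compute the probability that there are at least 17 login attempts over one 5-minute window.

Over the interval, μ = 2.9 × 5 = 14.5 (a 5-minute window = 5 minutes).
P(N ≥ 17) = 1 − P(N ≤ 16) = 1 − Σ_{j=0}^{16} e^(−μ) μ^j/j! ≈ 0.2888.

0.2888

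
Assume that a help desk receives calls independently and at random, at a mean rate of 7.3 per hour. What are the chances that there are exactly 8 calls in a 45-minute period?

Over the interval, μ = 7.3 × 0.75 = 5.475 (a 45-minute period = 0.75 hours).
P(N = 8) = e^(−μ) μ^8/8! = e^(−5.475) · 5.475^8/40320 ≈ 0.0839.

0.0839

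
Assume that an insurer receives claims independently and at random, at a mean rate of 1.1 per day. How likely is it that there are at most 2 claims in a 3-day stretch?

0.3594

Over the interval, μ = 1.1 × 3 = 3.3 (a 3-day stretch = 3 days).
P(N ≤ 2) = Σ_{j=0}^{2} e^(−μ) μ^j/j! ≈ 0.3594.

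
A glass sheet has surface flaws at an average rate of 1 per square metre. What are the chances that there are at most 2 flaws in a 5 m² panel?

Over the interval, μ = 1 × 5 = 5 (a 5 m² panel = 5 square metres).
P(N ≤ 2) = Σ_{j=0}^{2} e^(−μ) μ^j/j! ≈ 0.1247.

0.1247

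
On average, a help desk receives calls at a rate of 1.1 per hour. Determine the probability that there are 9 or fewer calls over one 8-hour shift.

Over the interval, μ = 1.1 × 8 = 8.8 (an 8-hour shift = 8 hours).
P(N ≤ 9) = Σ_{j=0}^{9} e^(−μ) μ^j/j! ≈ 0.6137.

0.6137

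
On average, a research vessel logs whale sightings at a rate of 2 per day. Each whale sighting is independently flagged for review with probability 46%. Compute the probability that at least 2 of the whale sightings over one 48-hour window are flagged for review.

Thinning: the whale sightings that are flagged for review themselves form a Poisson process with rate 0.46 × 2 = 0.92 per day.
Over the interval, μ = 0.92 × 2 = 1.84 (a 48-hour window = 2 days).
P(N ≥ 2) = 1 − P(N ≤ 1) ≈ 0.5490.

0.5490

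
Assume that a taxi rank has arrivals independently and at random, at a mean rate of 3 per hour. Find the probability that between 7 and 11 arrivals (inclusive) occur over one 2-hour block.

0.3736

Over the interval, μ = 3 × 2 = 6 (a 2-hour block = 2 hours).
P(7 ≤ N ≤ 11) = Σ_{j=7}^{11} e^(−6) · 6^j/j! ≈ 0.3736.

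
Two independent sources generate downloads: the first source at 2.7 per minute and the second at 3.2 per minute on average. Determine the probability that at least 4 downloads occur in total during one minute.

Independent Poisson processes superpose: combined rate λ = 2.7 + 3.2 = 5.9 per minute.
So μ = 5.9.
P(N ≥ 4) = 1 − P(N ≤ 3) ≈ 0.8396.

0.8396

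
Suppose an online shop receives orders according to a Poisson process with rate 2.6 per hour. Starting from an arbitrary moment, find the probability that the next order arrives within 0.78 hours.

Inter-arrival times are exponential with rate λ = 2.6 per hour.
P(T ≤ 0.78) = 1 − e^(−λt) = 1 − e^(−2.6 × 0.78) = 1 − e^(−2.028) ≈ 0.8684.

0.8684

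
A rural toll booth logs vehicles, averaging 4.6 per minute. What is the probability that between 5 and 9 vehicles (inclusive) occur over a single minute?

0.4672

With mean μ = 4.6 per minute,
P(5 ≤ N ≤ 9) = Σ_{j=5}^{9} e^(−4.6) · 4.6^j/j! ≈ 0.4672.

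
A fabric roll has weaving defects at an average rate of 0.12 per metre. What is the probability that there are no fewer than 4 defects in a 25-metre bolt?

Over the interval, μ = 0.12 × 25 = 3 (a 25-metre bolt = 25 metres).
P(N ≥ 4) = 1 − P(N ≤ 3) = 1 − Σ_{j=0}^{3} e^(−μ) μ^j/j! ≈ 0.3528.

0.3528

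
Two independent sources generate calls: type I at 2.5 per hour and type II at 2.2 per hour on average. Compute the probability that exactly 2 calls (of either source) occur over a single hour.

Independent Poisson processes superpose: combined rate λ = 2.5 + 2.2 = 4.7 per hour.
So μ = 4.7.
P(N = 2) = e^(−4.7) · 4.7^2/2! ≈ 0.1005.

0.1005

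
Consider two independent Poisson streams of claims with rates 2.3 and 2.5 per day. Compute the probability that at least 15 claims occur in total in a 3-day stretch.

Independent Poisson processes superpose: combined rate λ = 2.3 + 2.5 = 4.8 per day.
Over the interval, μ = 4.8 × 3 = 14.4 (a 3-day stretch = 3 days).
P(N ≥ 15) = 1 − P(N ≤ 14) ≈ 0.4719.

0.4719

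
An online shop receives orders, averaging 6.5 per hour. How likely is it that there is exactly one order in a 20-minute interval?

Over the interval, μ = 6.5 × 1/3 ≈ 2.16667 (a 20-minute interval = 1/3 hours).
P(N = 1) = e^(−μ) μ^1/1! = e^(−2.16667) · 2.16667^1/1 ≈ 0.2482.

0.2482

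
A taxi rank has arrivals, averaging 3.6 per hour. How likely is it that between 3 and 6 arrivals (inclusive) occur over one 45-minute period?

0.4858

Over the interval, μ = 3.6 × 0.75 = 2.7 (a 45-minute period = 0.75 hours).
P(3 ≤ N ≤ 6) = Σ_{j=3}^{6} e^(−2.7) · 2.7^j/j! ≈ 0.4858.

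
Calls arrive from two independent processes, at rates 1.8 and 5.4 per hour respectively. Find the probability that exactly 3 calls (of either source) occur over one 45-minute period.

Independent Poisson processes superpose: combined rate λ = 1.8 + 5.4 = 7.2 per hour.
Over the interval, μ = 7.2 × 0.75 = 5.4 (a 45-minute period = 0.75 hours).
P(N = 3) = e^(−5.4) · 5.4^3/3! ≈ 0.1185.

0.1185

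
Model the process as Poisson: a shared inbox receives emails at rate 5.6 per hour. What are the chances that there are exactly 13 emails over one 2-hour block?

Over the interval, μ = 5.6 × 2 = 11.2 (a 2-hour block = 2 hours).
P(N = 13) = e^(−μ) μ^13/13! = e^(−11.2) · 11.2^13/6227020800 ≈ 0.0958.

0.0958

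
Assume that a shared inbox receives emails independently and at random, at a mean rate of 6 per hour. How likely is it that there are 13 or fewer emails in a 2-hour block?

0.6815

Over the interval, μ = 6 × 2 = 12 (a 2-hour block = 2 hours).
P(N ≤ 13) = Σ_{j=0}^{13} e^(−μ) μ^j/j! ≈ 0.6815.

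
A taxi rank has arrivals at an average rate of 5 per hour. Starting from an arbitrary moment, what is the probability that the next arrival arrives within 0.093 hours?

Inter-arrival times are exponential with rate λ = 5 per hour.
P(T ≤ 0.093) = 1 − e^(−λt) = 1 − e^(−5 × 0.093) = 1 − e^(−0.465) ≈ 0.3719.

0.3719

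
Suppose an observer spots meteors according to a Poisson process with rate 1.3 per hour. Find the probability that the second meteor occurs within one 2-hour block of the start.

0.7326

Over the interval, μ = 1.3 × 2 = 2.6 (a 2-hour block = 2 hours).
The second arrival falls in the interval iff at least 2 events occur there: P(S_2 ≤ t) = P(N ≥ 2) = 1 − P(N ≤ 1) ≈ 0.7326.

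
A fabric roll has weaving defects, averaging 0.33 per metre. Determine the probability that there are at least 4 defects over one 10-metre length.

Over the interval, μ = 0.33 × 10 = 3.3 (a 10-metre length = 10 metres).
P(N ≥ 4) = 1 − P(N ≤ 3) = 1 − Σ_{j=0}^{3} e^(−μ) μ^j/j! ≈ 0.4197.

0.4197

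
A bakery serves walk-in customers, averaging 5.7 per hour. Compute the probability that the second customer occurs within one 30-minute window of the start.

Over the interval, μ = 5.7 × 0.5 = 2.85 (a 30-minute window = 0.5 hours).
The second arrival falls in the interval iff at least 2 events occur there: P(S_2 ≤ t) = P(N ≥ 2) = 1 − P(N ≤ 1) ≈ 0.7773.

0.7773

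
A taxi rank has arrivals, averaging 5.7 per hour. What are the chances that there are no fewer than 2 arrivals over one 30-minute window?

0.7773

Over the interval, μ = 5.7 × 0.5 = 2.85 (a 30-minute window = 0.5 hours).
P(N ≥ 2) = 1 − P(N ≤ 1) = 1 − Σ_{j=0}^{1} e^(−μ) μ^j/j! ≈ 0.7773.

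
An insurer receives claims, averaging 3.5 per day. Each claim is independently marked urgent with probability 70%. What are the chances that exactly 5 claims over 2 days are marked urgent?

0.1753

Thinning: the claims that are marked urgent themselves form a Poisson process with rate 0.7 × 3.5 = 2.45 per day.
Over the interval, μ = 2.45 × 2 = 4.9 (2 days).
P(N = 5) = e^(−4.9) · 4.9^5/5! ≈ 0.1753.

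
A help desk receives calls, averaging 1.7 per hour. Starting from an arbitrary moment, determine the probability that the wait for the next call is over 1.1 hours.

0.1541

The wait for the next event is exponential with rate λ = 1.7 per hour.
P(T > 1.1) = e^(−λt) = e^(−1.7 × 1.1) = e^(−1.87) ≈ 0.1541.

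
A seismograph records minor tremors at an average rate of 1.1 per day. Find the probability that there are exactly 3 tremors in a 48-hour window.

0.1966

Over the interval, μ = 1.1 × 2 = 2.2 (a 48-hour window = 2 days).
P(N = 3) = e^(−μ) μ^3/3! = e^(−2.2) · 2.2^3/6 ≈ 0.1966.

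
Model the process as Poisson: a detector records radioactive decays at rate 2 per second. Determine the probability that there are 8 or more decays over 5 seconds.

Over the interval, μ = 2 × 5 = 10 (5 seconds).
P(N ≥ 8) = 1 − P(N ≤ 7) = 1 − Σ_{j=0}^{7} e^(−μ) μ^j/j! ≈ 0.7798.

0.7798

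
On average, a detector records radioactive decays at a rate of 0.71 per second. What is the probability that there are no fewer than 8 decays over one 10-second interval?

Over the interval, μ = 0.71 × 10 = 7.1 (a 10-second interval = 10 seconds).
P(N ≥ 8) = 1 − P(N ≤ 7) = 1 − Σ_{j=0}^{7} e^(−μ) μ^j/j! ≈ 0.4162.

0.4162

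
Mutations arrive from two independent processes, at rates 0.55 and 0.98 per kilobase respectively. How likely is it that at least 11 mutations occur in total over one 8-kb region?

0.6774

Independent Poisson processes superpose: combined rate λ = 0.55 + 0.98 = 1.53 per kilobase.
Over the interval, μ = 1.53 × 8 = 12.24 (an 8-kb region = 8 kilobases).
P(N ≥ 11) = 1 − P(N ≤ 10) ≈ 0.6774.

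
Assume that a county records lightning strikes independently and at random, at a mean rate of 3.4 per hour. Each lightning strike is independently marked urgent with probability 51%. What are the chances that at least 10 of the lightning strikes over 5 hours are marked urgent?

0.3692

Thinning: the lightning strikes that are marked urgent themselves form a Poisson process with rate 0.51 × 3.4 = 1.734 per hour.
Over the interval, μ = 1.734 × 5 = 8.67 (5 hours).
P(N ≥ 10) = 1 − P(N ≤ 9) ≈ 0.3692.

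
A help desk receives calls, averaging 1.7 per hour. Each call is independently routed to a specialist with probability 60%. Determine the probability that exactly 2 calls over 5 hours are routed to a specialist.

Thinning: the calls that are routed to a specialist themselves form a Poisson process with rate 0.6 × 1.7 = 1.02 per hour.
Over the interval, μ = 1.02 × 5 = 5.1 (5 hours).
P(N = 2) = e^(−5.1) · 5.1^2/2! ≈ 0.0793.

0.0793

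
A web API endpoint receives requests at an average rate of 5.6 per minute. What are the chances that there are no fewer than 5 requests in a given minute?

With mean μ = 5.6 per minute,
P(N ≥ 5) = 1 − P(N ≤ 4) = 1 − Σ_{j=0}^{4} e^(−μ) μ^j/j! ≈ 0.6578.

0.6578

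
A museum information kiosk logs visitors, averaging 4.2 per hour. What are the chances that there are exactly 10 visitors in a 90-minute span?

Over the interval, μ = 4.2 × 1.5 = 6.3 (a 90-minute span = 1.5 hours).
P(N = 10) = e^(−μ) μ^10/10! = e^(−6.3) · 6.3^10/3628800 ≈ 0.0498.

0.0498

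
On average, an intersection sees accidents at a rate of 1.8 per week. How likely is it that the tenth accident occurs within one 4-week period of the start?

Over the interval, μ = 1.8 × 4 = 7.2 (a 4-week period = 4 weeks).
The tenth arrival falls in the interval iff at least 10 events occur there: P(S_10 ≤ t) = P(N ≥ 10) = 1 − P(N ≤ 9) ≈ 0.1904.

0.1904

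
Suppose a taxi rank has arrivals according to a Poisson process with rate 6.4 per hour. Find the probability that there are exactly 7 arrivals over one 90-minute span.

0.1010

Over the interval, μ = 6.4 × 1.5 = 9.6 (a 90-minute span = 1.5 hours).
P(N = 7) = e^(−μ) μ^7/7! = e^(−9.6) · 9.6^7/5040 ≈ 0.1010.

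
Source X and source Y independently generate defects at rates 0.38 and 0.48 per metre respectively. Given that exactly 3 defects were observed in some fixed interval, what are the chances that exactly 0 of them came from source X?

Given the total, each event is independently from source X with probability p = λ_X/(λ_X+λ_Y) = 0.38/0.86 ≈ 0.4419.
So K ~ Binomial(3, 0.38/0.86): P(K = 0) = C(3,0) · (0.38/0.86)^0 · (0.48/0.86)^3 ≈ 0.1739.

0.1739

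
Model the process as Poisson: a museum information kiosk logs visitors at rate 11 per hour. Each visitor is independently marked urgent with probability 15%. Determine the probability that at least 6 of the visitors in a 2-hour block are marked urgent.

Thinning: the visitors that are marked urgent themselves form a Poisson process with rate 0.15 × 11 = 1.65 per hour.
Over the interval, μ = 1.65 × 2 = 3.3 (a 2-hour block = 2 hours).
P(N ≥ 6) = 1 − P(N ≤ 5) ≈ 0.1171.

0.1171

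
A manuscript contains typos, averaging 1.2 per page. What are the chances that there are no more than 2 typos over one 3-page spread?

Over the interval, μ = 1.2 × 3 = 3.6 (a 3-page spread = 3 pages).
P(N ≤ 2) = Σ_{j=0}^{2} e^(−μ) μ^j/j! ≈ 0.3027.

0.3027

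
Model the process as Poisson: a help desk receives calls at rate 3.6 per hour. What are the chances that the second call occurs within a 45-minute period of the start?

Over the interval, μ = 3.6 × 0.75 = 2.7 (a 45-minute period = 0.75 hours).
The second arrival falls in the interval iff at least 2 events occur there: P(S_2 ≤ t) = P(N ≥ 2) = 1 − P(N ≤ 1) ≈ 0.7513.

0.7513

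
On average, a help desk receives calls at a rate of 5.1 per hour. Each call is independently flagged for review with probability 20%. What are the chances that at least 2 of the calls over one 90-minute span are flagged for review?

Thinning: the calls that are flagged for review themselves form a Poisson process with rate 0.2 × 5.1 = 1.02 per hour.
Over the interval, μ = 1.02 × 1.5 = 1.53 (a 90-minute span = 1.5 hours).
P(N ≥ 2) = 1 − P(N ≤ 1) ≈ 0.4522.

0.4522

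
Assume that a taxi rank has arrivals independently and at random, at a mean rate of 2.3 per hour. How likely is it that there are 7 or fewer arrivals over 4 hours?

0.3010

Over the interval, μ = 2.3 × 4 = 9.2 (4 hours).
P(N ≤ 7) = Σ_{j=0}^{7} e^(−μ) μ^j/j! ≈ 0.3010.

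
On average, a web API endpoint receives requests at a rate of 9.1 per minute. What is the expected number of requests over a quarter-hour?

E[N] = λt = 9.1 × 15 = 136.5 (a quarter-hour = 15 minutes).

136.5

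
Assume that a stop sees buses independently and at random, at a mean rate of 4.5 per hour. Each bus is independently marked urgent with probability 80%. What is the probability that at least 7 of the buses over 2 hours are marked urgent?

Thinning: the buses that are marked urgent themselves form a Poisson process with rate 0.8 × 4.5 = 3.6 per hour.
Over the interval, μ = 3.6 × 2 = 7.2 (2 hours).
P(N ≥ 7) = 1 − P(N ≤ 6) ≈ 0.5796.

0.5796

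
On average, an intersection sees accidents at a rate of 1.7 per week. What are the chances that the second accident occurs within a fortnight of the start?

Over the interval, μ = 1.7 × 2 = 3.4 (a fortnight = 2 weeks).
The second arrival falls in the interval iff at least 2 events occur there: P(S_2 ≤ t) = P(N ≥ 2) = 1 − P(N ≤ 1) ≈ 0.8532.

0.8532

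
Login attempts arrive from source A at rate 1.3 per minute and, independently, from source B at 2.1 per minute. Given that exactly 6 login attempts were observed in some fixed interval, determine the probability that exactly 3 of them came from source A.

Given the total, each event is independently from source A with probability p = λ_A/(λ_A+λ_B) = 1.3/3.4 ≈ 0.3824.
So K ~ Binomial(6, 1.3/3.4): P(K = 3) = C(6,3) · (1.3/3.4)^3 · (2.1/3.4)^3 ≈ 0.2634.

0.2634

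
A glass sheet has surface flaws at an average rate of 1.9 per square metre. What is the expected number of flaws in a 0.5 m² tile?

E[N] = λt = 1.9 × 0.5 = 0.95 (a 0.5 m² tile = 0.5 square metres).

0.95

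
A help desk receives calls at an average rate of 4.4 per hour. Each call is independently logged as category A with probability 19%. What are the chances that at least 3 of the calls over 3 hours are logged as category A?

Thinning: the calls that are logged as category A themselves form a Poisson process with rate 0.19 × 4.4 = 0.836 per hour.
Over the interval, μ = 0.836 × 3 = 2.508 (3 hours).
P(N ≥ 3) = 1 − P(N ≤ 2) ≈ 0.4582.

0.4582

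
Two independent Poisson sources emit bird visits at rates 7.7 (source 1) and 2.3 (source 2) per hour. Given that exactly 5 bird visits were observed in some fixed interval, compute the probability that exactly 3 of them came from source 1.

Given the total, each event is independently from source 1 with probability p = λ_1/(λ_1+λ_2) = 7.7/10 = 0.7700.
So K ~ Binomial(5, 7.7/10): P(K = 3) = C(5,3) · (7.7/10)^3 · (2.3/10)^2 ≈ 0.2415.

0.2415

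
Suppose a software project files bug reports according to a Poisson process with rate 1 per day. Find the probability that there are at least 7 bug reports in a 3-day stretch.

0.0335

Over the interval, μ = 1 × 3 = 3 (a 3-day stretch = 3 days).
P(N ≥ 7) = 1 − P(N ≤ 6) = 1 − Σ_{j=0}^{6} e^(−μ) μ^j/j! ≈ 0.0335.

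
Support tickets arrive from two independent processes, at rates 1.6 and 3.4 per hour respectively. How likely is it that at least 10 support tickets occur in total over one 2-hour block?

Independent Poisson processes superpose: combined rate λ = 1.6 + 3.4 = 5 per hour.
Over the interval, μ = 5 × 2 = 10 (a 2-hour block = 2 hours).
P(N ≥ 10) = 1 − P(N ≤ 9) ≈ 0.5421.

0.5421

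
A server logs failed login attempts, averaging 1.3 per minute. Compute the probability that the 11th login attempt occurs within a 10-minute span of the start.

0.7483

Over the interval, μ = 1.3 × 10 = 13 (a 10-minute span = 10 minutes).
The 11th arrival falls in the interval iff at least 11 events occur there: P(S_11 ≤ t) = P(N ≥ 11) = 1 − P(N ≤ 10) ≈ 0.7483.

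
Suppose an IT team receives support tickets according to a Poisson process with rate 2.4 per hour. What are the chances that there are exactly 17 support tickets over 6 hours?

0.0771

Over the interval, μ = 2.4 × 6 = 14.4 (6 hours).
P(N = 17) = e^(−μ) μ^17/17! = e^(−14.4) · 14.4^17/355687428096000 ≈ 0.0771.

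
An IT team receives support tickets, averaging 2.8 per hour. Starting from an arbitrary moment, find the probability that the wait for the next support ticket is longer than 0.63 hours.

The wait for the next event is exponential with rate λ = 2.8 per hour.
P(T > 0.63) = e^(−λt) = e^(−2.8 × 0.63) = e^(−1.764) ≈ 0.1714.

0.1714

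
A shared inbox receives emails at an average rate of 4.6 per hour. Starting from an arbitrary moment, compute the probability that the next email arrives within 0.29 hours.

0.7366

Inter-arrival times are exponential with rate λ = 4.6 per hour.
P(T ≤ 0.29) = 1 − e^(−λt) = 1 − e^(−4.6 × 0.29) = 1 − e^(−1.334) ≈ 0.7366.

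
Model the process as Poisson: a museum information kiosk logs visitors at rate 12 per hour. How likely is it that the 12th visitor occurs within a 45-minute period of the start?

0.1970

Over the interval, μ = 12 × 0.75 = 9 (a 45-minute period = 0.75 hours).
The 12th arrival falls in the interval iff at least 12 events occur there: P(S_12 ≤ t) = P(N ≥ 12) = 1 − P(N ≤ 11) ≈ 0.1970.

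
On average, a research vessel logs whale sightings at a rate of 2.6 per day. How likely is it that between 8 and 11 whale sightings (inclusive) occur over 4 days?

0.4642

Over the interval, μ = 2.6 × 4 = 10.4 (4 days).
P(8 ≤ N ≤ 11) = Σ_{j=8}^{11} e^(−10.4) · 10.4^j/j! ≈ 0.4642.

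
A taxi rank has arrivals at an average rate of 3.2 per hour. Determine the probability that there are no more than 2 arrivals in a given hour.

With mean μ = 3.2 per hour,
P(N ≤ 2) = Σ_{j=0}^{2} e^(−μ) μ^j/j! ≈ 0.3799.

0.3799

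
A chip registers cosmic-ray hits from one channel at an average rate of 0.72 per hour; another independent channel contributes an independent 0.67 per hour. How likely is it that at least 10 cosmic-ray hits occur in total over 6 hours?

Independent Poisson processes superpose: combined rate λ = 0.72 + 0.67 = 1.39 per hour.
Over the interval, μ = 1.39 × 6 = 8.34 (6 hours).
P(N ≥ 10) = 1 − P(N ≤ 9) ≈ 0.3264.

0.3264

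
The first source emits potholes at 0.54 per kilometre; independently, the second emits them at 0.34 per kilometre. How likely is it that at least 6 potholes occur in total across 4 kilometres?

0.1450

Independent Poisson processes superpose: combined rate λ = 0.54 + 0.34 = 0.88 per kilometre.
Over the interval, μ = 0.88 × 4 = 3.52 (4 kilometres).
P(N ≥ 6) = 1 − P(N ≤ 5) ≈ 0.1450.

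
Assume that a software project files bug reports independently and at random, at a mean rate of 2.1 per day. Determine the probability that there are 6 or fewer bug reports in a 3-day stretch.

0.5582

Over the interval, μ = 2.1 × 3 = 6.3 (a 3-day stretch = 3 days).
P(N ≤ 6) = Σ_{j=0}^{6} e^(−μ) μ^j/j! ≈ 0.5582.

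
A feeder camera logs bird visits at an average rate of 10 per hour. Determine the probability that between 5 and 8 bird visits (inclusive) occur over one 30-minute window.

0.4914

Over the interval, μ = 10 × 0.5 = 5 (a 30-minute window = 0.5 hours).
P(5 ≤ N ≤ 8) = Σ_{j=5}^{8} e^(−5) · 5^j/j! ≈ 0.4914.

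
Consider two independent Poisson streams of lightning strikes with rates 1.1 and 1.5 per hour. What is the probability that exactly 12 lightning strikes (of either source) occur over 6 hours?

0.0728

Independent Poisson processes superpose: combined rate λ = 1.1 + 1.5 = 2.6 per hour.
Over the interval, μ = 2.6 × 6 = 15.6 (6 hours).
P(N = 12) = e^(−15.6) · 15.6^12/12! ≈ 0.0728.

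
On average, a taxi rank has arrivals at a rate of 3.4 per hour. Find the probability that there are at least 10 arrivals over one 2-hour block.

0.1498

Over the interval, μ = 3.4 × 2 = 6.8 (a 2-hour block = 2 hours).
P(N ≥ 10) = 1 − P(N ≤ 9) = 1 − Σ_{j=0}^{9} e^(−μ) μ^j/j! ≈ 0.1498.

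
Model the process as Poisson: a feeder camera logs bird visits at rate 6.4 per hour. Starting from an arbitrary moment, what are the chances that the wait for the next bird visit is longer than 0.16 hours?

0.3592

The wait for the next event is exponential with rate λ = 6.4 per hour.
P(T > 0.16) = e^(−λt) = e^(−6.4 × 0.16) = e^(−1.024) ≈ 0.3592.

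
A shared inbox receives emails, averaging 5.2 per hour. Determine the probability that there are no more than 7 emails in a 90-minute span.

0.4812

Over the interval, μ = 5.2 × 1.5 = 7.8 (a 90-minute span = 1.5 hours).
P(N ≤ 7) = Σ_{j=0}^{7} e^(−μ) μ^j/j! ≈ 0.4812.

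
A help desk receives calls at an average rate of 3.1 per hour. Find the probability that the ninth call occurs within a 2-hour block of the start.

Over the interval, μ = 3.1 × 2 = 6.2 (a 2-hour block = 2 hours).
The ninth arrival falls in the interval iff at least 9 events occur there: P(S_9 ≤ t) = P(N ≥ 9) = 1 − P(N ≤ 8) ≈ 0.1741.

0.1741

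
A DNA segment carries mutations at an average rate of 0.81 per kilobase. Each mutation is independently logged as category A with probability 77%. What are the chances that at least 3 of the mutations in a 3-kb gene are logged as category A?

Thinning: the mutations that are logged as category A themselves form a Poisson process with rate 0.77 × 0.81 = 0.6237 per kilobase.
Over the interval, μ = 0.6237 × 3 = 1.8711 (a 3-kb gene = 3 kilobases).
P(N ≥ 3) = 1 − P(N ≤ 2) ≈ 0.2885.

0.2885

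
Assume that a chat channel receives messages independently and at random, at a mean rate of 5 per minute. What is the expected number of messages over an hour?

300

E[N] = λt = 5 × 60 = 300 (an hour = 60 minutes).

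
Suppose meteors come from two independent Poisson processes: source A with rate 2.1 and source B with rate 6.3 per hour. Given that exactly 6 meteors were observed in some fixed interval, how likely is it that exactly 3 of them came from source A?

0.1318

Given the total, each event is independently from source A with probability p = λ_A/(λ_A+λ_B) = 2.1/8.4 = 0.2500.
So K ~ Binomial(6, 2.1/8.4): P(K = 3) = C(6,3) · (2.1/8.4)^3 · (6.3/8.4)^3 ≈ 0.1318.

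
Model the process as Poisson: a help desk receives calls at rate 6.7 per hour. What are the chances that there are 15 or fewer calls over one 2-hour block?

0.7272

Over the interval, μ = 6.7 × 2 = 13.4 (a 2-hour block = 2 hours).
P(N ≤ 15) = Σ_{j=0}^{15} e^(−μ) μ^j/j! ≈ 0.7272.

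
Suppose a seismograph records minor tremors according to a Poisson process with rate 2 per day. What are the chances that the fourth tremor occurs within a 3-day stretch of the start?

Over the interval, μ = 2 × 3 = 6 (a 3-day stretch = 3 days).
The fourth arrival falls in the interval iff at least 4 events occur there: P(S_4 ≤ t) = P(N ≥ 4) = 1 − P(N ≤ 3) ≈ 0.8488.

0.8488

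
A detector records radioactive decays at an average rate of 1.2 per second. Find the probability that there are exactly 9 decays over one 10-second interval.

0.0874

Over the interval, μ = 1.2 × 10 = 12 (a 10-second interval = 10 seconds).
P(N = 9) = e^(−μ) μ^9/9! = e^(−12) · 12^9/362880 ≈ 0.0874.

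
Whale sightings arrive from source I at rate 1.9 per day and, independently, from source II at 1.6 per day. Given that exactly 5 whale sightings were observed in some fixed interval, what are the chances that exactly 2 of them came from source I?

0.2815

Given the total, each event is independently from source I with probability p = λ_I/(λ_I+λ_II) = 1.9/3.5 ≈ 0.5429.
So K ~ Binomial(5, 1.9/3.5): P(K = 2) = C(5,2) · (1.9/3.5)^2 · (1.6/3.5)^3 ≈ 0.2815.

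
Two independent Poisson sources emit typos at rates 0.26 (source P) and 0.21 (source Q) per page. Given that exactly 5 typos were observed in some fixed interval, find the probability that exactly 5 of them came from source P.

Given the total, each event is independently from source P with probability p = λ_P/(λ_P+λ_Q) = 0.26/0.47 ≈ 0.5532.
So K ~ Binomial(5, 0.26/0.47): P(K = 5) = C(5,5) · (0.26/0.47)^5 · (0.21/0.47)^0 ≈ 0.0518.

0.0518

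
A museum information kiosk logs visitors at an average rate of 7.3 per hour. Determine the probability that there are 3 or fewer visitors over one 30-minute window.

0.5046

Over the interval, μ = 7.3 × 0.5 = 3.65 (a 30-minute window = 0.5 hours).
P(N ≤ 3) = Σ_{j=0}^{3} e^(−μ) μ^j/j! ≈ 0.5046.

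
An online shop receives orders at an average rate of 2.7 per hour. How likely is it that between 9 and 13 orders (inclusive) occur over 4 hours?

Over the interval, μ = 2.7 × 4 = 10.8 (4 hours).
P(9 ≤ N ≤ 13) = Σ_{j=9}^{13} e^(−10.8) · 10.8^j/j! ≈ 0.5492.

0.5492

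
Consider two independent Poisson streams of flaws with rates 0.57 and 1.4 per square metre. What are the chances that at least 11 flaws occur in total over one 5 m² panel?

0.3982

Independent Poisson processes superpose: combined rate λ = 0.57 + 1.4 = 1.97 per square metre.
Over the interval, μ = 1.97 × 5 = 9.85 (a 5 m² panel = 5 square metres).
P(N ≥ 11) = 1 − P(N ≤ 10) ≈ 0.3982.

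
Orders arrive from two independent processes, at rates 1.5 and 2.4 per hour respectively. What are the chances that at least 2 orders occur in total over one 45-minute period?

Independent Poisson processes superpose: combined rate λ = 1.5 + 2.4 = 3.9 per hour.
Over the interval, μ = 3.9 × 0.75 = 2.925 (a 45-minute period = 0.75 hours).
P(N ≥ 2) = 1 − P(N ≤ 1) ≈ 0.7894.

0.7894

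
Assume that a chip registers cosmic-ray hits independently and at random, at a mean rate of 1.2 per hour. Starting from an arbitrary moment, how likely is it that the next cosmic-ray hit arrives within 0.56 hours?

0.4893

Inter-arrival times are exponential with rate λ = 1.2 per hour.
P(T ≤ 0.56) = 1 − e^(−λt) = 1 − e^(−1.2 × 0.56) = 1 − e^(−0.672) ≈ 0.4893.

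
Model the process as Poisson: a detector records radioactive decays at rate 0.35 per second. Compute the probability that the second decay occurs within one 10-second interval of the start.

0.8641

Over the interval, μ = 0.35 × 10 = 3.5 (a 10-second interval = 10 seconds).
The second arrival falls in the interval iff at least 2 events occur there: P(S_2 ≤ t) = P(N ≥ 2) = 1 − P(N ≤ 1) ≈ 0.8641.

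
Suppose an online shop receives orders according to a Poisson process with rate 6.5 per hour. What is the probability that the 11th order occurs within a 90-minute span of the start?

Over the interval, μ = 6.5 × 1.5 = 9.75 (a 90-minute span = 1.5 hours).
The 11th arrival falls in the interval iff at least 11 events occur there: P(S_11 ≤ t) = P(N ≥ 11) = 1 − P(N ≤ 10) ≈ 0.3857.

0.3857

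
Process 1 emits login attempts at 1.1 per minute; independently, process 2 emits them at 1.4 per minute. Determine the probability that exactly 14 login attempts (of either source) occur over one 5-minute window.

0.0972

Independent Poisson processes superpose: combined rate λ = 1.1 + 1.4 = 2.5 per minute.
Over the interval, μ = 2.5 × 5 = 12.5 (a 5-minute window = 5 minutes).
P(N = 14) = e^(−12.5) · 12.5^14/14! ≈ 0.0972.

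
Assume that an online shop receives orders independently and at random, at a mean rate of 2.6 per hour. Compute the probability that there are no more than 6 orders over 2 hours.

Over the interval, μ = 2.6 × 2 = 5.2 (2 hours).
P(N ≤ 6) = Σ_{j=0}^{6} e^(−μ) μ^j/j! ≈ 0.7324.

0.7324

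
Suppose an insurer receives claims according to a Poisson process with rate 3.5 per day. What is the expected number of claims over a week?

E[N] = λt = 3.5 × 7 = 24.5 (a week = 7 days).

24.5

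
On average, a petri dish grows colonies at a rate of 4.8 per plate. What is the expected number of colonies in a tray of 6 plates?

28.8

E[N] = λt = 4.8 × 6 = 28.8 (a tray of 6 plates = 6 plates).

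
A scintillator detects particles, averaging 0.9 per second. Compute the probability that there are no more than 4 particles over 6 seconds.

0.3733

Over the interval, μ = 0.9 × 6 = 5.4 (6 seconds).
P(N ≤ 4) = Σ_{j=0}^{4} e^(−μ) μ^j/j! ≈ 0.3733.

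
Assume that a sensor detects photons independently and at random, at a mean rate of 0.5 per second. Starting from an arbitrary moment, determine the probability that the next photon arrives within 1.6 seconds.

Inter-arrival times are exponential with rate λ = 0.5 per second.
P(T ≤ 1.6) = 1 − e^(−λt) = 1 − e^(−0.5 × 1.6) = 1 − e^(−0.8) ≈ 0.5507.

0.5507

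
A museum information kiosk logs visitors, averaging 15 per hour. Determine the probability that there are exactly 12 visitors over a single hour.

With mean μ = 15 per hour,
P(N = 12) = e^(−μ) μ^12/12! = e^(−15) · 15^12/479001600 ≈ 0.0829.

0.0829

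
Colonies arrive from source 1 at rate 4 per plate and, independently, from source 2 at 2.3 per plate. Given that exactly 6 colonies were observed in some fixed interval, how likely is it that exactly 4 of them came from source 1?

0.3249

Given the total, each event is independently from source 1 with probability p = λ_1/(λ_1+λ_2) = 4/6.3 ≈ 0.6349.
So K ~ Binomial(6, 4/6.3): P(K = 4) = C(6,4) · (4/6.3)^4 · (2.3/6.3)^2 ≈ 0.3249.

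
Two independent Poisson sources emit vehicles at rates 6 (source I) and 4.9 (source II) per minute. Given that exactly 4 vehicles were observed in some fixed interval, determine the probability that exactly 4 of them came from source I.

0.0918

Given the total, each event is independently from source I with probability p = λ_I/(λ_I+λ_II) = 6/10.9 ≈ 0.5505.
So K ~ Binomial(4, 6/10.9): P(K = 4) = C(4,4) · (6/10.9)^4 · (4.9/10.9)^0 ≈ 0.0918.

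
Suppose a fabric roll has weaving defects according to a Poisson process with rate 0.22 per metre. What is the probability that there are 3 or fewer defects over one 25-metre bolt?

0.2017

Over the interval, μ = 0.22 × 25 = 5.5 (a 25-metre bolt = 25 metres).
P(N ≤ 3) = Σ_{j=0}^{3} e^(−μ) μ^j/j! ≈ 0.2017.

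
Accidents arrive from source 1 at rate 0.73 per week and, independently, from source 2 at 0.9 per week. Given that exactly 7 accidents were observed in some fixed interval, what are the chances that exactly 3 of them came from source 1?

Given the total, each event is independently from source 1 with probability p = λ_1/(λ_1+λ_2) = 0.73/1.63 ≈ 0.4479.
So K ~ Binomial(7, 0.73/1.63): P(K = 3) = C(7,3) · (0.73/1.63)^3 · (0.9/1.63)^4 ≈ 0.2922.

0.2922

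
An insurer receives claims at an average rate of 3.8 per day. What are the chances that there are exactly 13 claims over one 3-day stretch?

Over the interval, μ = 3.8 × 3 = 11.4 (a 3-day stretch = 3 days).
P(N = 13) = e^(−μ) μ^13/13! = e^(−11.4) · 11.4^13/6227020800 ≈ 0.0987.

0.0987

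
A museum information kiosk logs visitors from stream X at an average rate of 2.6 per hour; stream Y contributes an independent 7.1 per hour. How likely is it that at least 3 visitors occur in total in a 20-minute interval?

0.6270

Independent Poisson processes superpose: combined rate λ = 2.6 + 7.1 = 9.7 per hour.
Over the interval, μ = 9.7 × 1/3 ≈ 3.23333 (a 20-minute interval = 1/3 hours).
P(N ≥ 3) = 1 − P(N ≤ 2) ≈ 0.6270.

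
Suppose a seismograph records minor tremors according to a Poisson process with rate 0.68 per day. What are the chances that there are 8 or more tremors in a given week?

0.1095

Over the interval, μ = 0.68 × 7 = 4.76 (a week = 7 days).
P(N ≥ 8) = 1 − P(N ≤ 7) = 1 − Σ_{j=0}^{7} e^(−μ) μ^j/j! ≈ 0.1095.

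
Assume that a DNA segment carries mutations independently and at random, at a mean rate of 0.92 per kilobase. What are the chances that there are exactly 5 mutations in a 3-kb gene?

Over the interval, μ = 0.92 × 3 = 2.76 (a 3-kb gene = 3 kilobases).
P(N = 5) = e^(−μ) μ^5/5! = e^(−2.76) · 2.76^5/120 ≈ 0.0845.

0.0845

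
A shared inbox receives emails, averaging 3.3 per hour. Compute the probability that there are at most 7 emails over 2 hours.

Over the interval, μ = 3.3 × 2 = 6.6 (2 hours).
P(N ≤ 7) = Σ_{j=0}^{7} e^(−μ) μ^j/j! ≈ 0.6581.

0.6581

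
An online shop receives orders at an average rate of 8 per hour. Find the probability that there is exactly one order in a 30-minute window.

0.0733

Over the interval, μ = 8 × 0.5 = 4 (a 30-minute window = 0.5 hours).
P(N = 1) = e^(−μ) μ^1/1! = e^(−4) · 4^1/1 ≈ 0.0733.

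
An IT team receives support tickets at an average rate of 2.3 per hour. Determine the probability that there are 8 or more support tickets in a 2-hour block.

Over the interval, μ = 2.3 × 2 = 4.6 (a 2-hour block = 2 hours).
P(N ≥ 8) = 1 − P(N ≤ 7) = 1 − Σ_{j=0}^{7} e^(−μ) μ^j/j! ≈ 0.0951.

0.0951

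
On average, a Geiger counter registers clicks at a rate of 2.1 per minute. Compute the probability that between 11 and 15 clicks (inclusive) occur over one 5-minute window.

0.4109

Over the interval, μ = 2.1 × 5 = 10.5 (a 5-minute window = 5 minutes).
P(11 ≤ N ≤ 15) = Σ_{j=11}^{15} e^(−10.5) · 10.5^j/j! ≈ 0.4109.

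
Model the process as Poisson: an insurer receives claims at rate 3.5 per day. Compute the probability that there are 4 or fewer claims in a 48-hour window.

Over the interval, μ = 3.5 × 2 = 7 (a 48-hour window = 2 days).
P(N ≤ 4) = Σ_{j=0}^{4} e^(−μ) μ^j/j! ≈ 0.1730.

0.1730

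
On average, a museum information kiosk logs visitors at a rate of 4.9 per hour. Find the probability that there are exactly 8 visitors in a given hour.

0.0614

With mean μ = 4.9 per hour,
P(N = 8) = e^(−μ) μ^8/8! = e^(−4.9) · 4.9^8/40320 ≈ 0.0614.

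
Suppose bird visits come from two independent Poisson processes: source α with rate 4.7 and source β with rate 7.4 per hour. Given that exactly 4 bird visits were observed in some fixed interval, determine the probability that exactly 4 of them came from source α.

0.0228

Given the total, each event is independently from source α with probability p = λ_α/(λ_α+λ_β) = 4.7/12.1 ≈ 0.3884.
So K ~ Binomial(4, 4.7/12.1): P(K = 4) = C(4,4) · (4.7/12.1)^4 · (7.4/12.1)^0 ≈ 0.0228.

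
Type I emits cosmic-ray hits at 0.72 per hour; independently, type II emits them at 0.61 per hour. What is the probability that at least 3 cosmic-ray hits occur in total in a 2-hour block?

0.4965

Independent Poisson processes superpose: combined rate λ = 0.72 + 0.61 = 1.33 per hour.
Over the interval, μ = 1.33 × 2 = 2.66 (a 2-hour block = 2 hours).
P(N ≥ 3) = 1 − P(N ≤ 2) ≈ 0.4965.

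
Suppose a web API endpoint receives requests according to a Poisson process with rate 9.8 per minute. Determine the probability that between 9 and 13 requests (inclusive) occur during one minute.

With mean μ = 9.8 per minute,
P(9 ≤ N ≤ 13) = Σ_{j=9}^{13} e^(−9.8) · 9.8^j/j! ≈ 0.5228.

0.5228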